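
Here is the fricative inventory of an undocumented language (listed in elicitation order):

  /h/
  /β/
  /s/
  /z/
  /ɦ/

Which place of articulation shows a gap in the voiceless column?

Voiceless: /s/ (alveolar), /h/ (glottal).
Voiced: /β/ (bilabial), /z/ (alveolar), /ɦ/ (glottal).
Every place of articulation has a voiceless member except bilabial, where /ɸ/ would be expected.

bilabial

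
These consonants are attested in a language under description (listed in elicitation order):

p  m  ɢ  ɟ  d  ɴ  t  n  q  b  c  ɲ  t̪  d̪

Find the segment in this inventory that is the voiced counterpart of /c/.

/ɟ/

/c/ is a voiceless palatal stop.
The voiced counterpart is a voiced palatal stop — in this inventory, /ɟ/.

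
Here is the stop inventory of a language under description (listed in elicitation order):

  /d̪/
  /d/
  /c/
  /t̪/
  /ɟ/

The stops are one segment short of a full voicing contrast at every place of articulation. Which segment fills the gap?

dental: voiceless /t̪/, voiced /d̪/.
alveolar: voiceless —, voiced /d/.
palatal: voiceless /c/, voiced /ɟ/.
The alveolar row has no voiceless member, so the gap is the voiceless alveolar stop /t/.

/t/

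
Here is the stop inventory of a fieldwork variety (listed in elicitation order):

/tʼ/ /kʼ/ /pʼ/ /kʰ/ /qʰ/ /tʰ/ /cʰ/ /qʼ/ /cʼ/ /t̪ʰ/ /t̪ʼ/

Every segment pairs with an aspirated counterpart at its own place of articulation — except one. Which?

Dental: /t̪ʰ/ ~ /t̪ʼ/
Alveolar: /tʰ/ ~ /tʼ/
Palatal: /cʰ/ ~ /cʼ/
Velar: /kʰ/ ~ /kʼ/
Uvular: /qʰ/ ~ /qʼ/
Bilabial: only /pʼ/ (ejective); no aspirated partner.
So /pʼ/ is the unpaired segment.

/pʼ/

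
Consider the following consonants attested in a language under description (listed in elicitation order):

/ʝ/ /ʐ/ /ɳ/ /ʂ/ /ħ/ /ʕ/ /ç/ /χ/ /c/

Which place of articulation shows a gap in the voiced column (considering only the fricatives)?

uvular

place of articulation  voiceless  voiced  
retroflex         ʂ         ʐ       
palatal           ç         ʝ       
uvular            χ         —       
pharyngeal        ħ         ʕ       
Every place of articulation has a voiced member except uvular, where /ʁ/ would be expected.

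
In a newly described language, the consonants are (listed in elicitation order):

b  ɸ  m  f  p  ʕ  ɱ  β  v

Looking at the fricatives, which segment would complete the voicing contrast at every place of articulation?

/ħ/

Voiceless: /ɸ/ (bilabial), /f/ (labiodental).
Voiced: /β/ (bilabial), /v/ (labiodental), /ʕ/ (pharyngeal).
The pharyngeal row has no voiceless member, so the gap is the voiceless pharyngeal fricative /ħ/.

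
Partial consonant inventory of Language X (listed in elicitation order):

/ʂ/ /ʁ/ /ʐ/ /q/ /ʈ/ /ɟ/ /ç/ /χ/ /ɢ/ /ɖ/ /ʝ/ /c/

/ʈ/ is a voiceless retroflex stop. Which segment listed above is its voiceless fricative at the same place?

/ʂ/

The voiceless fricative at the same place is a voiceless retroflex fricative — in this inventory, /ʂ/.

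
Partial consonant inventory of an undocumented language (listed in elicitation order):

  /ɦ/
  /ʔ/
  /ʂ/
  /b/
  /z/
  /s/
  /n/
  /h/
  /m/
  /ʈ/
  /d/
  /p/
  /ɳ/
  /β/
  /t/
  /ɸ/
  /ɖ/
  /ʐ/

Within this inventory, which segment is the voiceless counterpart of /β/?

/β/ is a voiced bilabial fricative.
The voiceless counterpart is a voiceless bilabial fricative — in this inventory, /ɸ/.

/ɸ/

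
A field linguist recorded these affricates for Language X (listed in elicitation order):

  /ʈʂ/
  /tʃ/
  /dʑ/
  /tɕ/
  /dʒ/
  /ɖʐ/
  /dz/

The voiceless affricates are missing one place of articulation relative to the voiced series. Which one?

alveolar

Voiceless: /tʃ/ (postalveolar), /ʈʂ/ (retroflex), /tɕ/ (alveolo-palatal).
Voiced: /dz/ (alveolar), /dʒ/ (postalveolar), /ɖʐ/ (retroflex), /dʑ/ (alveolo-palatal).
Every place of articulation has a voiceless member except alveolar, where /ts/ would be expected.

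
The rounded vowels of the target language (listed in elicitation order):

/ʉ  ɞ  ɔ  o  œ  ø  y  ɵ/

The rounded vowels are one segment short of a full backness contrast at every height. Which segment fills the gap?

/u/

Front: /y/ (high), /ø/ (high-mid), /œ/ (low-mid).
Central: /ʉ/ (high), /ɵ/ (high-mid), /ɞ/ (low-mid).
Back: /o/ (high-mid), /ɔ/ (low-mid).
The high row has no back member, so the gap is the high back rounded vowel /u/.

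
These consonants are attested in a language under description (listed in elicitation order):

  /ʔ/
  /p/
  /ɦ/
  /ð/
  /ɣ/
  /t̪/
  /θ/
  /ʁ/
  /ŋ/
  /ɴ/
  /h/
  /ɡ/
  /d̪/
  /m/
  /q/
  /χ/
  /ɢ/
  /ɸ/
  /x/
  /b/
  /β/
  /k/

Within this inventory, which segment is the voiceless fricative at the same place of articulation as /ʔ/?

/h/

/ʔ/ is a voiceless glottal stop.
The voiceless fricative at the same place is a voiceless glottal fricative — in this inventory, /h/.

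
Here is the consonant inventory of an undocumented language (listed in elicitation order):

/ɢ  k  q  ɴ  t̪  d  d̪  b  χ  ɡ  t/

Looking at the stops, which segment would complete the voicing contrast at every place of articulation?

Voiceless: /t̪/ (dental), /t/ (alveolar), /k/ (velar), /q/ (uvular).
Voiced: /b/ (bilabial), /d̪/ (dental), /d/ (alveolar), /ɡ/ (velar), /ɢ/ (uvular).
The bilabial row has no voiceless member, so the gap is the voiceless bilabial stop /p/.

/p/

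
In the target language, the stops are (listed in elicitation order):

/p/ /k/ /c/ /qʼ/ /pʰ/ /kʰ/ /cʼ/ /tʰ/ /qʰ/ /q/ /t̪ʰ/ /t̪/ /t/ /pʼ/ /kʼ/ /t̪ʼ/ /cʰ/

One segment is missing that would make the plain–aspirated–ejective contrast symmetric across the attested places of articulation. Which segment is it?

place of articulation  plain     aspirated  ejective
bilabial          p         pʰ        pʼ      
dental            t̪        t̪ʰ       t̪ʼ     
alveolar          t         tʰ        —       
palatal           c         cʰ        cʼ      
velar             k         kʰ        kʼ      
uvular            q         qʰ        qʼ      
The alveolar row has no ejective member, so the gap is the ejective alveolar stop /tʼ/.

/tʼ/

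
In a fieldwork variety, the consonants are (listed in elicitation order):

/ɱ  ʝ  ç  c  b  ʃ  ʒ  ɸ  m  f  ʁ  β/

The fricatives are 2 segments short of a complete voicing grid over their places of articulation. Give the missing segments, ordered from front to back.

Voiceless: /ɸ/ (bilabial), /f/ (labiodental), /ʃ/ (postalveolar), /ç/ (palatal).
Voiced: /β/ (bilabial), /ʒ/ (postalveolar), /ʝ/ (palatal), /ʁ/ (uvular).
Gaps, from front to back: labiodental lacks voiced (/v/); uvular lacks voiceless (/χ/).

/v/, /χ/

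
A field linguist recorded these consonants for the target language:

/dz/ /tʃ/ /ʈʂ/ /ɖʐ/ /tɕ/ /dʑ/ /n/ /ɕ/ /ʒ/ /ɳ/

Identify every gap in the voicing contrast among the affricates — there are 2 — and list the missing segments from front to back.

/ts/, /dʒ/

Voiceless: /tʃ/ (postalveolar), /ʈʂ/ (retroflex), /tɕ/ (alveolo-palatal).
Voiced: /dz/ (alveolar), /ɖʐ/ (retroflex), /dʑ/ (alveolo-palatal).
Gaps, from front to back: alveolar lacks voiceless (/ts/); postalveolar lacks voiced (/dʒ/).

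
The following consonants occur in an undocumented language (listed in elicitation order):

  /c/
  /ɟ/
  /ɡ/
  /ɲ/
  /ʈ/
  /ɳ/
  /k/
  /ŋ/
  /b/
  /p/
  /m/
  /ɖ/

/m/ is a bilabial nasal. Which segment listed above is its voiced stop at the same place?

/b/

The voiced stop at the same place is a voiced bilabial stop — in this inventory, /b/.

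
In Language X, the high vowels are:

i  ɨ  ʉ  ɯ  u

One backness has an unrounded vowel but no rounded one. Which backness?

backness          unrounded  rounded 
front             i         —       
central           ɨ         ʉ       
back              ɯ         u       
Every backness has a rounded member except front, where /y/ would be expected.

front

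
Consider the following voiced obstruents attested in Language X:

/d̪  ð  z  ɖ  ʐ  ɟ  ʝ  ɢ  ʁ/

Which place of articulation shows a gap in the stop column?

place of articulation  stop      fricative
dental            d̪        ð       
alveolar          —         z       
retroflex         ɖ         ʐ       
palatal           ɟ         ʝ       
uvular            ɢ         ʁ       
Every place of articulation has a stop member except alveolar, where /d/ would be expected.

alveolar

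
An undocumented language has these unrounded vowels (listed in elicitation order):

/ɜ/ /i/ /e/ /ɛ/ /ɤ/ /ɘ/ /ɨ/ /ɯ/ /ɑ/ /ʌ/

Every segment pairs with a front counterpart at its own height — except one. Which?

High: /i/ ~ /ɨ/ ~ /ɯ/
High-mid: /e/ ~ /ɘ/ ~ /ɤ/
Low-mid: /ɛ/ ~ /ɜ/ ~ /ʌ/
Low: only /ɑ/ (back); no front partner.
So /ɑ/ is the unpaired segment.

/ɑ/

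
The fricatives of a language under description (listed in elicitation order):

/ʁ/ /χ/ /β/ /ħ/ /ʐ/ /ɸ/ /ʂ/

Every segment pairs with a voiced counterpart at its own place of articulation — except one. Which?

Bilabial: /ɸ/ ~ /β/
Retroflex: /ʂ/ ~ /ʐ/
Uvular: /χ/ ~ /ʁ/
Pharyngeal: only /ħ/ (voiceless); no voiced partner.
So /ħ/ is the unpaired segment.

/ħ/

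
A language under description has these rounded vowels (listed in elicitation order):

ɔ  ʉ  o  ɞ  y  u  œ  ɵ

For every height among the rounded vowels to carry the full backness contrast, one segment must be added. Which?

/ø/

Front: /y/ (high), /œ/ (low-mid).
Central: /ʉ/ (high), /ɵ/ (high-mid), /ɞ/ (low-mid).
Back: /u/ (high), /o/ (high-mid), /ɔ/ (low-mid).
The high-mid row has no front member, so the gap is the high-mid front rounded vowel /ø/.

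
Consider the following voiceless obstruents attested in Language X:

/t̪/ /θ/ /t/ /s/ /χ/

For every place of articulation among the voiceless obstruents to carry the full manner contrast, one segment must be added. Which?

/q/

place of articulation  stop      fricative
dental            t̪        θ       
alveolar          t         s       
uvular            —         χ       
The uvular row has no stop member, so the gap is the uvular stop /q/.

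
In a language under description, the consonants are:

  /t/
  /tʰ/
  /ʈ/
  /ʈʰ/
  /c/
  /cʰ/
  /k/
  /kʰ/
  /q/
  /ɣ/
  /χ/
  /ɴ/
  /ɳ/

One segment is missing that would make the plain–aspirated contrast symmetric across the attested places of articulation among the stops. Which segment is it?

place of articulation  plain     aspirated
alveolar          t         tʰ      
retroflex         ʈ         ʈʰ      
palatal           c         cʰ      
velar             k         kʰ      
uvular            q         —       
The uvular row has no aspirated member, so the gap is the aspirated uvular stop /qʰ/.

/qʰ/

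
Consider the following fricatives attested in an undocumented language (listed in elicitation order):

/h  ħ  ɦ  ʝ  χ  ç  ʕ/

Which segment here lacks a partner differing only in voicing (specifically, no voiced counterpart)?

/χ/

Palatal: /ç/ ~ /ʝ/
Pharyngeal: /ħ/ ~ /ʕ/
Glottal: /h/ ~ /ɦ/
Uvular: only /χ/ (voiceless); no voiced partner.
So /χ/ is the unpaired segment.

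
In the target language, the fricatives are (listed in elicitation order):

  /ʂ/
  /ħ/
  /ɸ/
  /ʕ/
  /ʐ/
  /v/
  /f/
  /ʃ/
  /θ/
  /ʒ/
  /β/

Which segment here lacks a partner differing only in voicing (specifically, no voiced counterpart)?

/θ/

Bilabial: /ɸ/ ~ /β/
Labiodental: /f/ ~ /v/
Postalveolar: /ʃ/ ~ /ʒ/
Retroflex: /ʂ/ ~ /ʐ/
Pharyngeal: /ħ/ ~ /ʕ/
Dental: only /θ/ (voiceless); no voiced partner.
So /θ/ is the unpaired segment.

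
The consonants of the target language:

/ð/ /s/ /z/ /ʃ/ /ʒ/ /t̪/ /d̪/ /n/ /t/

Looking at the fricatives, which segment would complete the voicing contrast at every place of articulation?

dental: voiceless —, voiced /ð/.
alveolar: voiceless /s/, voiced /z/.
postalveolar: voiceless /ʃ/, voiced /ʒ/.
The dental row has no voiceless member, so the gap is the voiceless dental fricative /θ/.

/θ/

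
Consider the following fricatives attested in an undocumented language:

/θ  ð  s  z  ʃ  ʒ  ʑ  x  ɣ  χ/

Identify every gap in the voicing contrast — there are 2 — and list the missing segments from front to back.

/ɕ/, /ʁ/

Voiceless: /θ/ (dental), /s/ (alveolar), /ʃ/ (postalveolar), /x/ (velar), /χ/ (uvular).
Voiced: /ð/ (dental), /z/ (alveolar), /ʒ/ (postalveolar), /ʑ/ (alveolo-palatal), /ɣ/ (velar).
Gaps, from front to back: alveolo-palatal lacks voiceless (/ɕ/); uvular lacks voiced (/ʁ/).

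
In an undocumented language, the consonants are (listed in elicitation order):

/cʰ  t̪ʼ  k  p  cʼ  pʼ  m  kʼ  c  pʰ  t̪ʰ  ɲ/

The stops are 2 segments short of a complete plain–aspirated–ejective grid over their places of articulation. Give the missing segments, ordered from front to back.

place of articulation  plain     aspirated  ejective
bilabial          p         pʰ        pʼ      
dental            —         t̪ʰ       t̪ʼ     
palatal           c         cʰ        cʼ      
velar             k         —         kʼ      
Gaps, from front to back: dental lacks plain (/t̪/); velar lacks aspirated (/kʰ/).

/t̪/, /kʰ/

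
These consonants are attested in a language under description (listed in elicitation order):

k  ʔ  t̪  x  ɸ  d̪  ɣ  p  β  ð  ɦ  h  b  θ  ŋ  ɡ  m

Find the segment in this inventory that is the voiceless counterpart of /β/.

/ɸ/

/β/ is a voiced bilabial fricative.
The voiceless counterpart is a voiceless bilabial fricative — in this inventory, /ɸ/.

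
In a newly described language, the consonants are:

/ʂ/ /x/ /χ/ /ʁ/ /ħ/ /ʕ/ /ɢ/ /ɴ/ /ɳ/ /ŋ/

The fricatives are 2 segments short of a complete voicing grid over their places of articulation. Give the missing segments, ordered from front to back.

/ʐ/, /ɣ/

retroflex: voiceless /ʂ/, voiced —.
velar: voiceless /x/, voiced —.
uvular: voiceless /χ/, voiced /ʁ/.
pharyngeal: voiceless /ħ/, voiced /ʕ/.
Gaps, from front to back: retroflex lacks voiced (/ʐ/); velar lacks voiced (/ɣ/).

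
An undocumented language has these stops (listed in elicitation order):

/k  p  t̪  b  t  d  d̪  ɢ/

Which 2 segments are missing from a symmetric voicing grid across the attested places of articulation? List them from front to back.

Voiceless: /p/ (bilabial), /t̪/ (dental), /t/ (alveolar), /k/ (velar).
Voiced: /b/ (bilabial), /d̪/ (dental), /d/ (alveolar), /ɢ/ (uvular).
Gaps, from front to back: velar lacks voiced (/ɡ/); uvular lacks voiceless (/q/).

/ɡ/, /q/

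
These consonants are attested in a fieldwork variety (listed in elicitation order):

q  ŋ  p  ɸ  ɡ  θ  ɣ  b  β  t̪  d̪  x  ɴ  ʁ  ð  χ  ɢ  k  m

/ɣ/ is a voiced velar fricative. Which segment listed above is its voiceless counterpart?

/x/

The voiceless counterpart is a voiceless velar fricative — in this inventory, /x/.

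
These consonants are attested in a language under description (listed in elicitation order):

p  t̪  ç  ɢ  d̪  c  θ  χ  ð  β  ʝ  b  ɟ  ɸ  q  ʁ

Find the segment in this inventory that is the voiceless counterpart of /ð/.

/θ/

/ð/ is a voiced dental fricative.
The voiceless counterpart is a voiceless dental fricative — in this inventory, /θ/.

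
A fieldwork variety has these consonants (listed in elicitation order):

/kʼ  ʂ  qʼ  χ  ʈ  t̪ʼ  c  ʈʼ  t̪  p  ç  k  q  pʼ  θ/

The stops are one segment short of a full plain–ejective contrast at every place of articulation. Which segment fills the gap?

Plain: /p/ (bilabial), /t̪/ (dental), /ʈ/ (retroflex), /c/ (palatal), /k/ (velar), /q/ (uvular).
Ejective: /pʼ/ (bilabial), /t̪ʼ/ (dental), /ʈʼ/ (retroflex), /kʼ/ (velar), /qʼ/ (uvular).
The palatal row has no ejective member, so the gap is the ejective palatal stop /cʼ/.

/cʼ/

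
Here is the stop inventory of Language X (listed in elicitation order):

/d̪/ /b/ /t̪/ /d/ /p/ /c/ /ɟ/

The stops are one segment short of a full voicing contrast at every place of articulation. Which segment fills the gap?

/t/

place of articulation  voiceless  voiced  
bilabial          p         b       
dental            t̪        d̪      
alveolar          —         d       
palatal           c         ɟ       
The alveolar row has no voiceless member, so the gap is the voiceless alveolar stop /t/.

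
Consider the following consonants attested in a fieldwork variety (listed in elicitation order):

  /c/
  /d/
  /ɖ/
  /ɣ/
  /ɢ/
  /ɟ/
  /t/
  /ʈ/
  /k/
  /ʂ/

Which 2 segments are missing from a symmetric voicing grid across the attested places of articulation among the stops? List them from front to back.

/ɡ/, /q/

place of articulation  voiceless  voiced  
alveolar          t         d       
retroflex         ʈ         ɖ       
palatal           c         ɟ       
velar             k         —       
uvular            —         ɢ       
Gaps, from front to back: velar lacks voiced (/ɡ/); uvular lacks voiceless (/q/).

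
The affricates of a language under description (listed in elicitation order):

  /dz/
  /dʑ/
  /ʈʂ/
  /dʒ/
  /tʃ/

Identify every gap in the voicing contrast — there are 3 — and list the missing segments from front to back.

Voiceless: /tʃ/ (postalveolar), /ʈʂ/ (retroflex).
Voiced: /dz/ (alveolar), /dʒ/ (postalveolar), /dʑ/ (alveolo-palatal).
Gaps, from front to back: alveolar lacks voiceless (/ts/); retroflex lacks voiced (/ɖʐ/); alveolo-palatal lacks voiceless (/tɕ/).

/ts/, /ɖʐ/, /tɕ/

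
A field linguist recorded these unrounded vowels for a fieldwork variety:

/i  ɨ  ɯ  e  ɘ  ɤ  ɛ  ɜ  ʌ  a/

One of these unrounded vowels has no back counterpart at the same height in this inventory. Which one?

/a/

High: /i/ ~ /ɨ/ ~ /ɯ/
High-mid: /e/ ~ /ɘ/ ~ /ɤ/
Low-mid: /ɛ/ ~ /ɜ/ ~ /ʌ/
Low: only /a/ (front); no back partner.
So /a/ is the unpaired segment.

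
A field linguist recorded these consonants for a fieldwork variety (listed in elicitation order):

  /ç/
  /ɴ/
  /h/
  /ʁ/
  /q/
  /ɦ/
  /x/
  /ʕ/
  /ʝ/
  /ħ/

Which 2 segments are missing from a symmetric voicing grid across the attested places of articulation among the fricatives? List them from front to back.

/ɣ/, /χ/

palatal: voiceless /ç/, voiced /ʝ/.
velar: voiceless /x/, voiced —.
uvular: voiceless —, voiced /ʁ/.
pharyngeal: voiceless /ħ/, voiced /ʕ/.
glottal: voiceless /h/, voiced /ɦ/.
Gaps, from front to back: velar lacks voiced (/ɣ/); uvular lacks voiceless (/χ/).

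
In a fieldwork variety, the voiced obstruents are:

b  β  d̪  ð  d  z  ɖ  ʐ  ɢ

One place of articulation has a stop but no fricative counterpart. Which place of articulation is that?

Stop: /b/ (bilabial), /d̪/ (dental), /d/ (alveolar), /ɖ/ (retroflex), /ɢ/ (uvular).
Fricative: /β/ (bilabial), /ð/ (dental), /z/ (alveolar), /ʐ/ (retroflex).
Every place of articulation has a fricative member except uvular, where /ʁ/ would be expected.

uvular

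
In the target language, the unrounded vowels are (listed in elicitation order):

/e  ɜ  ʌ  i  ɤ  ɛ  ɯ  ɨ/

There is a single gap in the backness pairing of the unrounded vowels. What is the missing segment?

/ɘ/

Front: /i/ (high), /e/ (high-mid), /ɛ/ (low-mid).
Central: /ɨ/ (high), /ɜ/ (low-mid).
Back: /ɯ/ (high), /ɤ/ (high-mid), /ʌ/ (low-mid).
The high-mid row has no central member, so the gap is the high-mid central unrounded vowel /ɘ/.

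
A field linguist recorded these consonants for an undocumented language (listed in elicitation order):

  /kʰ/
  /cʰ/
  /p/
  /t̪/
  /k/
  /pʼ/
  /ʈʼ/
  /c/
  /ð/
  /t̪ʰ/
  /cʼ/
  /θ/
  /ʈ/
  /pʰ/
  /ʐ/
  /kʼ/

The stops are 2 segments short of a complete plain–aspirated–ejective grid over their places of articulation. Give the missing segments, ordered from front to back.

/t̪ʼ/, /ʈʰ/

place of articulation  plain     aspirated  ejective
bilabial          p         pʰ        pʼ      
dental            t̪        t̪ʰ       —       
retroflex         ʈ         —         ʈʼ      
palatal           c         cʰ        cʼ      
velar             k         kʰ        kʼ      
Gaps, from front to back: dental lacks ejective (/t̪ʼ/); retroflex lacks aspirated (/ʈʰ/).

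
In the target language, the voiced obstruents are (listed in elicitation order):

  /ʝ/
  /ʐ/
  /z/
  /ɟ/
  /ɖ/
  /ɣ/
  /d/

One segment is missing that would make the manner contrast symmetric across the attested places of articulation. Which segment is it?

Stop: /d/ (alveolar), /ɖ/ (retroflex), /ɟ/ (palatal).
Fricative: /z/ (alveolar), /ʐ/ (retroflex), /ʝ/ (palatal), /ɣ/ (velar).
The velar row has no stop member, so the gap is the velar stop /ɡ/.

/ɡ/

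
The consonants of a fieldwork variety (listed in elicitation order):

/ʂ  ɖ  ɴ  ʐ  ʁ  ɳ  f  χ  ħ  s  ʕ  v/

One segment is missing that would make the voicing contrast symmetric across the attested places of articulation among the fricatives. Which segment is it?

/z/

Voiceless: /f/ (labiodental), /s/ (alveolar), /ʂ/ (retroflex), /χ/ (uvular), /ħ/ (pharyngeal).
Voiced: /v/ (labiodental), /ʐ/ (retroflex), /ʁ/ (uvular), /ʕ/ (pharyngeal).
The alveolar row has no voiced member, so the gap is the voiced alveolar fricative /z/.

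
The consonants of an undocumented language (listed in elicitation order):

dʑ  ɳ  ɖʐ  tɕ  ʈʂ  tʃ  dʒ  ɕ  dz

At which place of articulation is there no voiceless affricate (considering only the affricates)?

place of articulation  voiceless  voiced  
alveolar          —         dz      
postalveolar      tʃ        dʒ      
retroflex         ʈʂ        ɖʐ      
alveolo-palatal   tɕ        dʑ      
Every place of articulation has a voiceless member except alveolar, where /ts/ would be expected.

alveolar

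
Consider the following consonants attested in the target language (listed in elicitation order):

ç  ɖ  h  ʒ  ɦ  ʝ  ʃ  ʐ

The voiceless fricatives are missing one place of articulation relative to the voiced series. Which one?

retroflex

place of articulation  voiceless  voiced  
postalveolar      ʃ         ʒ       
retroflex         —         ʐ       
palatal           ç         ʝ       
glottal           h         ɦ       
Every place of articulation has a voiceless member except retroflex, where /ʂ/ would be expected.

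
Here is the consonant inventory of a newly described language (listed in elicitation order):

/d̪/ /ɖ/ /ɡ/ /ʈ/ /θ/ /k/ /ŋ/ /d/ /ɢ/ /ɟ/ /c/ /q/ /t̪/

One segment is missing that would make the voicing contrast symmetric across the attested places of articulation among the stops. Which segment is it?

/t/

place of articulation  voiceless  voiced  
dental            t̪        d̪      
alveolar          —         d       
retroflex         ʈ         ɖ       
palatal           c         ɟ       
velar             k         ɡ       
uvular            q         ɢ       
The alveolar row has no voiceless member, so the gap is the voiceless alveolar stop /t/.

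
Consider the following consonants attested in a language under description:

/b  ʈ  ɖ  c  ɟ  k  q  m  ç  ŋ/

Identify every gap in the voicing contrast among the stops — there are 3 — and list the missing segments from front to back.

/p/, /ɡ/, /ɢ/

bilabial: voiceless —, voiced /b/.
retroflex: voiceless /ʈ/, voiced /ɖ/.
palatal: voiceless /c/, voiced /ɟ/.
velar: voiceless /k/, voiced —.
uvular: voiceless /q/, voiced —.
Gaps, from front to back: bilabial lacks voiceless (/p/); velar lacks voiced (/ɡ/); uvular lacks voiced (/ɢ/).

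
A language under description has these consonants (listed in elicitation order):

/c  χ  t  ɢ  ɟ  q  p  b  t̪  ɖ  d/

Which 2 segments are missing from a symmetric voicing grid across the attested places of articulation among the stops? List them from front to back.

Voiceless: /p/ (bilabial), /t̪/ (dental), /t/ (alveolar), /c/ (palatal), /q/ (uvular).
Voiced: /b/ (bilabial), /d/ (alveolar), /ɖ/ (retroflex), /ɟ/ (palatal), /ɢ/ (uvular).
Gaps, from front to back: dental lacks voiced (/d̪/); retroflex lacks voiceless (/ʈ/).

/d̪/, /ʈ/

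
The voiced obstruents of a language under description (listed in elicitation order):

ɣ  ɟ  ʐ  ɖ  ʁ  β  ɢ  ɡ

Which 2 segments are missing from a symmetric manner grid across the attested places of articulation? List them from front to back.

place of articulation  stop      fricative
bilabial          —         β       
retroflex         ɖ         ʐ       
palatal           ɟ         —       
velar             ɡ         ɣ       
uvular            ɢ         ʁ       
Gaps, from front to back: bilabial lacks stop (/b/); palatal lacks fricative (/ʝ/).

/b/, /ʝ/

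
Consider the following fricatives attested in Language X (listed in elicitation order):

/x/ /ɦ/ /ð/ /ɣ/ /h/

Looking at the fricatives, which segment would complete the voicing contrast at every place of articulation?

dental: voiceless —, voiced /ð/.
velar: voiceless /x/, voiced /ɣ/.
glottal: voiceless /h/, voiced /ɦ/.
The dental row has no voiceless member, so the gap is the voiceless dental fricative /θ/.

/θ/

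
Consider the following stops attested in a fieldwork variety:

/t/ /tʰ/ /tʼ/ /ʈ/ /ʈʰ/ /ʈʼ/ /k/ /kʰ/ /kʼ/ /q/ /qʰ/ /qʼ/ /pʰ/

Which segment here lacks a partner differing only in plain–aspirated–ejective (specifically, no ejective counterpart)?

/pʰ/

Alveolar: /t/ ~ /tʰ/ ~ /tʼ/
Retroflex: /ʈ/ ~ /ʈʰ/ ~ /ʈʼ/
Velar: /k/ ~ /kʰ/ ~ /kʼ/
Uvular: /q/ ~ /qʰ/ ~ /qʼ/
Bilabial: only /pʰ/ (aspirated); no ejective partner.
So /pʰ/ is the unpaired segment.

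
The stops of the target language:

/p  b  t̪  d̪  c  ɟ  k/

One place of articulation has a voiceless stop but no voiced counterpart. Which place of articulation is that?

Voiceless: /p/ (bilabial), /t̪/ (dental), /c/ (palatal), /k/ (velar).
Voiced: /b/ (bilabial), /d̪/ (dental), /ɟ/ (palatal).
Every place of articulation has a voiced member except velar, where /ɡ/ would be expected.

velar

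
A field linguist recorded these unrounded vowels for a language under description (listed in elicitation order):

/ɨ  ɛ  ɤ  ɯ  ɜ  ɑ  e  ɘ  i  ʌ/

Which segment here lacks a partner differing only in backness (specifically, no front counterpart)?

High: /i/ ~ /ɨ/ ~ /ɯ/
High-mid: /e/ ~ /ɘ/ ~ /ɤ/
Low-mid: /ɛ/ ~ /ɜ/ ~ /ʌ/
Low: only /ɑ/ (back); no front partner.
So /ɑ/ is the unpaired segment.

/ɑ/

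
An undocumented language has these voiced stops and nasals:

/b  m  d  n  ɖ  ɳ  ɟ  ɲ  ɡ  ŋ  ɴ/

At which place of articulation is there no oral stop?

Oral stop: /b/ (bilabial), /d/ (alveolar), /ɖ/ (retroflex), /ɟ/ (palatal), /ɡ/ (velar).
Nasal: /m/ (bilabial), /n/ (alveolar), /ɳ/ (retroflex), /ɲ/ (palatal), /ŋ/ (velar), /ɴ/ (uvular).
Every place of articulation has an oral stop member except uvular, where /ɢ/ would be expected.

uvular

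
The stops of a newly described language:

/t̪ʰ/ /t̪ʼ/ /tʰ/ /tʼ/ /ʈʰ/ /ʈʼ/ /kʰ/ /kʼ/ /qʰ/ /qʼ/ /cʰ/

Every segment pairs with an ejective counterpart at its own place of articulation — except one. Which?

/cʰ/

Dental: /t̪ʰ/ ~ /t̪ʼ/
Alveolar: /tʰ/ ~ /tʼ/
Retroflex: /ʈʰ/ ~ /ʈʼ/
Velar: /kʰ/ ~ /kʼ/
Uvular: /qʰ/ ~ /qʼ/
Palatal: only /cʰ/ (aspirated); no ejective partner.
So /cʰ/ is the unpaired segment.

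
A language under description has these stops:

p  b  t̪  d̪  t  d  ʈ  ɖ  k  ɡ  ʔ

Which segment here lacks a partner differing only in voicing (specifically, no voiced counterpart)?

/ʔ/

Bilabial: /p/ ~ /b/
Dental: /t̪/ ~ /d̪/
Alveolar: /t/ ~ /d/
Retroflex: /ʈ/ ~ /ɖ/
Velar: /k/ ~ /ɡ/
Glottal: only /ʔ/ (voiceless); no voiced partner.
So /ʔ/ is the unpaired segment.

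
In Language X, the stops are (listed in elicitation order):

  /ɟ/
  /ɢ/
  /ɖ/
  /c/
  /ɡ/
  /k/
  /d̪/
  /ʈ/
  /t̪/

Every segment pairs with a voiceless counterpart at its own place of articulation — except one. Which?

Dental: /t̪/ ~ /d̪/
Retroflex: /ʈ/ ~ /ɖ/
Palatal: /c/ ~ /ɟ/
Velar: /k/ ~ /ɡ/
Uvular: only /ɢ/ (voiced); no voiceless partner.
So /ɢ/ is the unpaired segment.

/ɢ/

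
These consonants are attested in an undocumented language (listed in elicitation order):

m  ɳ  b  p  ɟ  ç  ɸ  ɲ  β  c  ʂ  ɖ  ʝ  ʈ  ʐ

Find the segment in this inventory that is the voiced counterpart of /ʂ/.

/ʂ/ is a voiceless retroflex fricative.
The voiced counterpart is a voiced retroflex fricative — in this inventory, /ʐ/.

/ʐ/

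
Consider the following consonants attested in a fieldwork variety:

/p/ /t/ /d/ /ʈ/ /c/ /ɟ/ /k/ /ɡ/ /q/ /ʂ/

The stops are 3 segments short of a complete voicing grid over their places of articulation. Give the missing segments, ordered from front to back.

Voiceless: /p/ (bilabial), /t/ (alveolar), /ʈ/ (retroflex), /c/ (palatal), /k/ (velar), /q/ (uvular).
Voiced: /d/ (alveolar), /ɟ/ (palatal), /ɡ/ (velar).
Gaps, from front to back: bilabial lacks voiced (/b/); retroflex lacks voiced (/ɖ/); uvular lacks voiced (/ɢ/).

/b/, /ɖ/, /ɢ/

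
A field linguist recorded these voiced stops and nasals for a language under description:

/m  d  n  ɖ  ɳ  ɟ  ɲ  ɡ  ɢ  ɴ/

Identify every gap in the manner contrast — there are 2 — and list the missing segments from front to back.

/b/, /ŋ/

Oral stop: /d/ (alveolar), /ɖ/ (retroflex), /ɟ/ (palatal), /ɡ/ (velar), /ɢ/ (uvular).
Nasal: /m/ (bilabial), /n/ (alveolar), /ɳ/ (retroflex), /ɲ/ (palatal), /ɴ/ (uvular).
Gaps, from front to back: bilabial lacks oral stop (/b/); velar lacks nasal (/ŋ/).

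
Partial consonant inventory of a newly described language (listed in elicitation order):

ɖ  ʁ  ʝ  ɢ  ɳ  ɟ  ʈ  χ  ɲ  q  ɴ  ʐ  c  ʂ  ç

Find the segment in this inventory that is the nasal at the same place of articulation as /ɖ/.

/ɳ/

/ɖ/ is a voiced retroflex stop.
The nasal at the same place is a retroflex nasal — in this inventory, /ɳ/.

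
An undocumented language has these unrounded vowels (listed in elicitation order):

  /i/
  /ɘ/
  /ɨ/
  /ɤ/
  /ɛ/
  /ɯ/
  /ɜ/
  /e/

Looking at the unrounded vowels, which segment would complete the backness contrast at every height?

height            front     central   back    
high              i         ɨ         ɯ       
high-mid          e         ɘ         ɤ       
low-mid           ɛ         ɜ         —       
The low-mid row has no back member, so the gap is the low-mid back unrounded vowel /ʌ/.

/ʌ/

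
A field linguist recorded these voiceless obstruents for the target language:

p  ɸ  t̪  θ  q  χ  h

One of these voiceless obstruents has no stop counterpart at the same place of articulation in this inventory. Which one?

Bilabial: /p/ ~ /ɸ/
Dental: /t̪/ ~ /θ/
Uvular: /q/ ~ /χ/
Glottal: only /h/ (fricative); no stop partner.
So /h/ is the unpaired segment.

/h/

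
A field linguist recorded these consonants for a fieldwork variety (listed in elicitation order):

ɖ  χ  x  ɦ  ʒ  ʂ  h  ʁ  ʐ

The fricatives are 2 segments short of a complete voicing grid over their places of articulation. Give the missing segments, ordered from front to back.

/ʃ/, /ɣ/

Voiceless: /ʂ/ (retroflex), /x/ (velar), /χ/ (uvular), /h/ (glottal).
Voiced: /ʒ/ (postalveolar), /ʐ/ (retroflex), /ʁ/ (uvular), /ɦ/ (glottal).
Gaps, from front to back: postalveolar lacks voiceless (/ʃ/); velar lacks voiced (/ɣ/).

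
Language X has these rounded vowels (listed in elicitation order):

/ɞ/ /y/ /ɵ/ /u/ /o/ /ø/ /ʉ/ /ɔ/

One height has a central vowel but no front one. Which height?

low-mid

height            front     central   back    
high              y         ʉ         u       
high-mid          ø         ɵ         o       
low-mid           —         ɞ         ɔ       
Every height has a front member except low-mid, where /œ/ would be expected.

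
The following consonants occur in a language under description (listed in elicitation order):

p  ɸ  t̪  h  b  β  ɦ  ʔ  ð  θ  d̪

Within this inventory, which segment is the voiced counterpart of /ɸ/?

/ɸ/ is a voiceless bilabial fricative.
The voiced counterpart is a voiced bilabial fricative — in this inventory, /β/.

/β/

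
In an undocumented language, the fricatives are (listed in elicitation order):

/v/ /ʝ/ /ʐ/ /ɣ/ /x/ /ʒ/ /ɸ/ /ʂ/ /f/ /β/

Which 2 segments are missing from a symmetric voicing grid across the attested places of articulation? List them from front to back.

Voiceless: /ɸ/ (bilabial), /f/ (labiodental), /ʂ/ (retroflex), /x/ (velar).
Voiced: /β/ (bilabial), /v/ (labiodental), /ʒ/ (postalveolar), /ʐ/ (retroflex), /ʝ/ (palatal), /ɣ/ (velar).
Gaps, from front to back: postalveolar lacks voiceless (/ʃ/); palatal lacks voiceless (/ç/).

/ʃ/, /ç/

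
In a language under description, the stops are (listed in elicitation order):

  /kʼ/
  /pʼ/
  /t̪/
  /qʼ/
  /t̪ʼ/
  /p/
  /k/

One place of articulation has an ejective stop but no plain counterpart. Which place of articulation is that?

bilabial: plain /p/, ejective /pʼ/.
dental: plain /t̪/, ejective /t̪ʼ/.
velar: plain /k/, ejective /kʼ/.
uvular: plain —, ejective /qʼ/.
Every place of articulation has a plain member except uvular, where /q/ would be expected.

uvular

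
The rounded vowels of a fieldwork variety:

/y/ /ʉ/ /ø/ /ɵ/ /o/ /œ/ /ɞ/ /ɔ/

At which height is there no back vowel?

high: front /y/, central /ʉ/, back —.
high-mid: front /ø/, central /ɵ/, back /o/.
low-mid: front /œ/, central /ɞ/, back /ɔ/.
Every height has a back member except high, where /u/ would be expected.

high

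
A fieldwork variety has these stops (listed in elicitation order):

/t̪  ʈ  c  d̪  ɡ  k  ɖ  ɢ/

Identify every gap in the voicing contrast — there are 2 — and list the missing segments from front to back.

Voiceless: /t̪/ (dental), /ʈ/ (retroflex), /c/ (palatal), /k/ (velar).
Voiced: /d̪/ (dental), /ɖ/ (retroflex), /ɡ/ (velar), /ɢ/ (uvular).
Gaps, from front to back: palatal lacks voiced (/ɟ/); uvular lacks voiceless (/q/).

/ɟ/, /q/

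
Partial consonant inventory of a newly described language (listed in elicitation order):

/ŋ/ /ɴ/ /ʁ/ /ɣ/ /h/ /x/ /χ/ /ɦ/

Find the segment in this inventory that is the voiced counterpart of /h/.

/ɦ/

/h/ is a voiceless glottal fricative.
The voiced counterpart is a voiced glottal fricative — in this inventory, /ɦ/.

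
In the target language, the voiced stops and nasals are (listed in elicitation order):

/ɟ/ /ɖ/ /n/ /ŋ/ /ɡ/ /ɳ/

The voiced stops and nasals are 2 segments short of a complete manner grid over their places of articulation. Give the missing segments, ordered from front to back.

alveolar: oral stop —, nasal /n/.
retroflex: oral stop /ɖ/, nasal /ɳ/.
palatal: oral stop /ɟ/, nasal —.
velar: oral stop /ɡ/, nasal /ŋ/.
Gaps, from front to back: alveolar lacks oral stop (/d/); palatal lacks nasal (/ɲ/).

/d/, /ɲ/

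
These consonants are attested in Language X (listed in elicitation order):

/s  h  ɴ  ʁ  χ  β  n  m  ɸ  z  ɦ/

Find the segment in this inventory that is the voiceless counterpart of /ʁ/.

/χ/

/ʁ/ is a voiced uvular fricative.
The voiceless counterpart is a voiceless uvular fricative — in this inventory, /χ/.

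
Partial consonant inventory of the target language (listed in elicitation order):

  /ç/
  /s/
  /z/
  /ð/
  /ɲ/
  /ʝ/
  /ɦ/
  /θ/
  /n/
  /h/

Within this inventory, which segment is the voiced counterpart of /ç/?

/ʝ/

/ç/ is a voiceless palatal fricative.
The voiced counterpart is a voiced palatal fricative — in this inventory, /ʝ/.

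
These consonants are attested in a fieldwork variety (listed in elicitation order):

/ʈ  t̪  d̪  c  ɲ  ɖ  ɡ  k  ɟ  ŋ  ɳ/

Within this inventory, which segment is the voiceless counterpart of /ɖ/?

/ɖ/ is a voiced retroflex stop.
The voiceless counterpart is a voiceless retroflex stop — in this inventory, /ʈ/.

/ʈ/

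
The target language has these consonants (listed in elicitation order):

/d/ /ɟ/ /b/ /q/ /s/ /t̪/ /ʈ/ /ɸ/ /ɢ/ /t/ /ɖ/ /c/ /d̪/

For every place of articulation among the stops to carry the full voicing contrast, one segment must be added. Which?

Voiceless: /t̪/ (dental), /t/ (alveolar), /ʈ/ (retroflex), /c/ (palatal), /q/ (uvular).
Voiced: /b/ (bilabial), /d̪/ (dental), /d/ (alveolar), /ɖ/ (retroflex), /ɟ/ (palatal), /ɢ/ (uvular).
The bilabial row has no voiceless member, so the gap is the voiceless bilabial stop /p/.

/p/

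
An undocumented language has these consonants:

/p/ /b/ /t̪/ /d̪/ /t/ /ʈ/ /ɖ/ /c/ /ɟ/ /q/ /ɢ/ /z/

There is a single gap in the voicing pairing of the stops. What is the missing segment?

Voiceless: /p/ (bilabial), /t̪/ (dental), /t/ (alveolar), /ʈ/ (retroflex), /c/ (palatal), /q/ (uvular).
Voiced: /b/ (bilabial), /d̪/ (dental), /ɖ/ (retroflex), /ɟ/ (palatal), /ɢ/ (uvular).
The alveolar row has no voiced member, so the gap is the voiced alveolar stop /d/.

/d/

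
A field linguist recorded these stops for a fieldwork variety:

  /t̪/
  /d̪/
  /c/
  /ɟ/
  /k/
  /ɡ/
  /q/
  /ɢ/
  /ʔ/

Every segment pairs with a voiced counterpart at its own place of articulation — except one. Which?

Dental: /t̪/ ~ /d̪/
Palatal: /c/ ~ /ɟ/
Velar: /k/ ~ /ɡ/
Uvular: /q/ ~ /ɢ/
Glottal: only /ʔ/ (voiceless); no voiced partner.
So /ʔ/ is the unpaired segment.

/ʔ/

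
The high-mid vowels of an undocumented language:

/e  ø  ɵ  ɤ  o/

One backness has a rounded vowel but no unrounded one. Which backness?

front: unrounded /e/, rounded /ø/.
central: unrounded —, rounded /ɵ/.
back: unrounded /ɤ/, rounded /o/.
Every backness has an unrounded member except central, where /ɘ/ would be expected.

central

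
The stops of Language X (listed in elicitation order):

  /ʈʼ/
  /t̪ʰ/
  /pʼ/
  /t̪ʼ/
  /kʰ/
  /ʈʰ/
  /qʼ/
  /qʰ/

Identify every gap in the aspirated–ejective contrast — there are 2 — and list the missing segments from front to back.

place of articulation  aspirated  ejective
bilabial          —         pʼ      
dental            t̪ʰ       t̪ʼ     
retroflex         ʈʰ        ʈʼ      
velar             kʰ        —       
uvular            qʰ        qʼ      
Gaps, from front to back: bilabial lacks aspirated (/pʰ/); velar lacks ejective (/kʼ/).

/pʰ/, /kʼ/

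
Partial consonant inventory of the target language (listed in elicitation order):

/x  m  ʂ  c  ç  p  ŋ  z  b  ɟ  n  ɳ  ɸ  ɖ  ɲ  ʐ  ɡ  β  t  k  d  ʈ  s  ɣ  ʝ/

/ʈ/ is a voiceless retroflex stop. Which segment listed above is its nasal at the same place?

The nasal at the same place is a retroflex nasal — in this inventory, /ɳ/.

/ɳ/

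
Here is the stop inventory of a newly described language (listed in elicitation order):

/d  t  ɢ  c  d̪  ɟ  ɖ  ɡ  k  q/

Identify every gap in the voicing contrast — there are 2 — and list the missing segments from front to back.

Voiceless: /t/ (alveolar), /c/ (palatal), /k/ (velar), /q/ (uvular).
Voiced: /d̪/ (dental), /d/ (alveolar), /ɖ/ (retroflex), /ɟ/ (palatal), /ɡ/ (velar), /ɢ/ (uvular).
Gaps, from front to back: dental lacks voiceless (/t̪/); retroflex lacks voiceless (/ʈ/).

/t̪/, /ʈ/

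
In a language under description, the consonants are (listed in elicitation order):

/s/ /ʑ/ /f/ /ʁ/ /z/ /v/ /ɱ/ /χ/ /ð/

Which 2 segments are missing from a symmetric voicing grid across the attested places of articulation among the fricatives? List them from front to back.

/θ/, /ɕ/

Voiceless: /f/ (labiodental), /s/ (alveolar), /χ/ (uvular).
Voiced: /v/ (labiodental), /ð/ (dental), /z/ (alveolar), /ʑ/ (alveolo-palatal), /ʁ/ (uvular).
Gaps, from front to back: dental lacks voiceless (/θ/); alveolo-palatal lacks voiceless (/ɕ/).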